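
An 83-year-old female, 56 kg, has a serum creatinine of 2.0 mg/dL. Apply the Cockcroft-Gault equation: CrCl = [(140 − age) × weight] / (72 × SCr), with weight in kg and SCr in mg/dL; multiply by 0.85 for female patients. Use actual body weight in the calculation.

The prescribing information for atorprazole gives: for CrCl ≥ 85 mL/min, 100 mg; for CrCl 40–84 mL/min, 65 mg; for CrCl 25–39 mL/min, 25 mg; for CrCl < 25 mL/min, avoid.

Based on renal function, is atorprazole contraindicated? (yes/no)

yes

CrCl = (140 − 83) × 56 / (72 × 2) × 0.85 = 3192.0 / 144.00 × 0.85 ≈ 18.8 mL/min
CrCl ≈ 19 mL/min, which is < 25 mL/min.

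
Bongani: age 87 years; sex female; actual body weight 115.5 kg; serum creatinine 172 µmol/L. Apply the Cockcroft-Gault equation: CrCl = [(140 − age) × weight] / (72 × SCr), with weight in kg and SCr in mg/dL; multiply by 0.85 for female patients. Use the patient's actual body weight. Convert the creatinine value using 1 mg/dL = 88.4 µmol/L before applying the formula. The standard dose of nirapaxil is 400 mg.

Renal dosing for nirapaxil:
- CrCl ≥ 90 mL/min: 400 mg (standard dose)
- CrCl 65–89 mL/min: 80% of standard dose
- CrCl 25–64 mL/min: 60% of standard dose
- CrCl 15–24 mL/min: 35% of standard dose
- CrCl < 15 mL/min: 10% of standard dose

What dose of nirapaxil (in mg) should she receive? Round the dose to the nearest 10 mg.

SCr = 172 / 88.4 = 1.946 mg/dL
CrCl = (140 − 87) × 115.5 / (72 × 1.946) × 0.85 = 6121.5 / 140.11 × 0.85 ≈ 37.1 mL/min
CrCl ≈ 37 mL/min → bracket 25–64 mL/min.
60% of 400 mg = 240 mg

240 mg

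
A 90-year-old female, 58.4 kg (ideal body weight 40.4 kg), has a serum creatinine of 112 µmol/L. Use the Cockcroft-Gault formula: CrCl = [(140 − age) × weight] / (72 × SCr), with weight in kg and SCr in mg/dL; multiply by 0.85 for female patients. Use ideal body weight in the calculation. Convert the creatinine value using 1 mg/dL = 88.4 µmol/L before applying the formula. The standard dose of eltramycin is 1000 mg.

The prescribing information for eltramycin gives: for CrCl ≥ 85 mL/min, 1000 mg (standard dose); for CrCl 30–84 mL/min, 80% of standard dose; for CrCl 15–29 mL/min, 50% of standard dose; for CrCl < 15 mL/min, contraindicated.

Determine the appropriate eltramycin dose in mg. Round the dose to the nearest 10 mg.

SCr = 112 / 88.4 = 1.267 mg/dL
CrCl = (140 − 90) × 40.4 / (72 × 1.267) × 0.85 = 2020.0 / 91.22 × 0.85 ≈ 18.8 mL/min
CrCl ≈ 19 mL/min → bracket 15–29 mL/min.
50% of 1000 mg = 500 mg

500 mg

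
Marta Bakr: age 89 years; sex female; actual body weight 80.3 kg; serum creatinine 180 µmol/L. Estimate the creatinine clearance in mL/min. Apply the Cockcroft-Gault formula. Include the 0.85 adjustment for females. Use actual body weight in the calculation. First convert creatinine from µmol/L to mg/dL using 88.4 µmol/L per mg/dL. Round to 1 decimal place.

23.7 mL/min

SCr = 180 / 88.4 = 2.036 mg/dL
CrCl = (140 − 89) × 80.3 / (72 × 2.036) × 0.85 = 4095.3 / 146.59 × 0.85 ≈ 23.7 mL/min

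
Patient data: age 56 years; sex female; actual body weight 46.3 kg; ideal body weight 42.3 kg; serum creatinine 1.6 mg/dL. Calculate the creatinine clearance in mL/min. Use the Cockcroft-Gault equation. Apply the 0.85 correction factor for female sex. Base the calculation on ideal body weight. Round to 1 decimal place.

26.2 mL/min

CrCl = (140 − 56) × 42.3 / (72 × 1.6) × 0.85 = 3553.2 / 115.20 × 0.85 ≈ 26.2 mL/min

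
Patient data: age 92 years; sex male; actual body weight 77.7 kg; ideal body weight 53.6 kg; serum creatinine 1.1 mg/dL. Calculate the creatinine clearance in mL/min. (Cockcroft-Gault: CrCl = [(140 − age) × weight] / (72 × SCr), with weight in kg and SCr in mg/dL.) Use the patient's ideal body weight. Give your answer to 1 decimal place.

32.5 mL/min

CrCl = (140 − 92) × 53.6 / (72 × 1.1) = 2572.8 / 79.20 ≈ 32.5 mL/min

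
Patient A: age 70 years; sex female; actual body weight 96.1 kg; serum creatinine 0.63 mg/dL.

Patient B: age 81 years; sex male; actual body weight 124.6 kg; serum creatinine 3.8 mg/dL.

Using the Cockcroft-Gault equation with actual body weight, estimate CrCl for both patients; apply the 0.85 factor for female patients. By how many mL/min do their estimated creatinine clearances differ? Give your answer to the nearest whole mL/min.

99 mL/min

Patient A: CrCl = (140 − 70) × 96.1 / (72 × 0.63) × 0.85 = 6727.0 / 45.36 × 0.85 ≈ 126.1 mL/min
Patient B: CrCl = (140 − 81) × 124.6 / (72 × 3.8) = 7351.4 / 273.60 ≈ 26.9 mL/min
|126.1 − 26.9| = 99.2 mL/min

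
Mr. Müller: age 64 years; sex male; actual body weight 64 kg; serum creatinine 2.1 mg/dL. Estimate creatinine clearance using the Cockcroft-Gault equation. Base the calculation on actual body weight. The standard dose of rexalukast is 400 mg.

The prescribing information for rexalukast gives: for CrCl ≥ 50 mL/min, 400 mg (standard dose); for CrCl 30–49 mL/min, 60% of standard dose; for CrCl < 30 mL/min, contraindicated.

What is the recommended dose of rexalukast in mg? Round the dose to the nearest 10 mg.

CrCl = (140 − 64) × 64 / (72 × 2.1) = 4864.0 / 151.20 ≈ 32.2 mL/min
CrCl ≈ 32 mL/min → bracket 30–49 mL/min.
60% of 400 mg = 240 mg

240 mg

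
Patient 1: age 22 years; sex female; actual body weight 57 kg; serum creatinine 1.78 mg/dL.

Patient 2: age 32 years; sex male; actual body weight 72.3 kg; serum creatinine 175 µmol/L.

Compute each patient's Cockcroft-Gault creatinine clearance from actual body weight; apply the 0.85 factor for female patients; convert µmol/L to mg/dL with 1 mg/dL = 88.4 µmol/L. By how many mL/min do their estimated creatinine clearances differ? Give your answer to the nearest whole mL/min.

10 mL/min

Patient 1: CrCl = (140 − 22) × 57 / (72 × 1.78) × 0.85 = 6726.0 / 128.16 × 0.85 ≈ 44.6 mL/min
Patient 2: SCr = 175 / 88.4 = 1.98 mg/dL
Patient 2: CrCl = (140 − 32) × 72.3 / (72 × 1.98) = 7808.4 / 142.56 ≈ 54.8 mL/min
|44.6 − 54.8| = 10.2 mL/min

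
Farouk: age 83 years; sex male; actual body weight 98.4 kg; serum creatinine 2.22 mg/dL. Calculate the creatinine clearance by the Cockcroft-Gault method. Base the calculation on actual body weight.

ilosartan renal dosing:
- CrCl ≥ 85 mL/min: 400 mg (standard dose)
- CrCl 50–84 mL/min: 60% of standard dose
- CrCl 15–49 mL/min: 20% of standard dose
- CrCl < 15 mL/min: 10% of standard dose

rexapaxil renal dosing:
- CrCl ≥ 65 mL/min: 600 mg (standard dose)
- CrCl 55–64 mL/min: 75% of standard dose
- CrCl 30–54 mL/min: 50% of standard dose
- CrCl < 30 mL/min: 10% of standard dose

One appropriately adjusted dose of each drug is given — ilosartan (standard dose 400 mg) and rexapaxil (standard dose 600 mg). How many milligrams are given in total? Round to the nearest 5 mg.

380 mg

CrCl = (140 − 83) × 98.4 / (72 × 2.22) = 5608.8 / 159.84 ≈ 35.1 mL/min
CrCl ≈ 35 mL/min.
ilosartan: 15–49 mL/min → 20% of 400 mg = 80 mg.
rexapaxil: 30–54 mL/min → 50% of 600 mg = 300 mg.
Total = 80 + 300 = 380 mg.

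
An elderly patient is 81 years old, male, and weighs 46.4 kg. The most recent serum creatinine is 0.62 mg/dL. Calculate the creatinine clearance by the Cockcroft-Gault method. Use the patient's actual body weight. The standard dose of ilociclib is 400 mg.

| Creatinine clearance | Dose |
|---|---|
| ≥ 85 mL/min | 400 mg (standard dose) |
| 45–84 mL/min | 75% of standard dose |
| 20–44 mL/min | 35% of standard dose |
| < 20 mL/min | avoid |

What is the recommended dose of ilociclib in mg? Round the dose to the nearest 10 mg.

300 mg

CrCl = (140 − 81) × 46.4 / (72 × 0.62) = 2737.6 / 44.64 ≈ 61.3 mL/min
CrCl ≈ 61 mL/min → bracket 45–84 mL/min.
75% of 400 mg = 300 mg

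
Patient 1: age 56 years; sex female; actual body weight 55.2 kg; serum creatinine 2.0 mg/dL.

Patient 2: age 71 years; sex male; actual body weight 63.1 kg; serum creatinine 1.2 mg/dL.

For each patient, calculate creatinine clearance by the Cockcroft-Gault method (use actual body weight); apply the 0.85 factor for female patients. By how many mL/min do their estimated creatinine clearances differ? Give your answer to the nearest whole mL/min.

Patient 1: CrCl = (140 − 56) × 55.2 / (72 × 2) × 0.85 = 4636.8 / 144.00 × 0.85 ≈ 27.4 mL/min
Patient 2: CrCl = (140 − 71) × 63.1 / (72 × 1.2) = 4353.9 / 86.40 ≈ 50.4 mL/min
|27.4 − 50.4| = 23.0 mL/min

23 mL/min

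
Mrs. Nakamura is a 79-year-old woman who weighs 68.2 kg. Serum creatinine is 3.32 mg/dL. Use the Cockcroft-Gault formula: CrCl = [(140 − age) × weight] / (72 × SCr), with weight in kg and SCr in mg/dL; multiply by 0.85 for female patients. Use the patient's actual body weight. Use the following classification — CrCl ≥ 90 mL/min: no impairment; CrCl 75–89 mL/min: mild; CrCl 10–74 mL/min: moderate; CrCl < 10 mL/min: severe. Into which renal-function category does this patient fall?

moderate

CrCl = (140 − 79) × 68.2 / (72 × 3.32) × 0.85 = 4160.2 / 239.04 × 0.85 ≈ 14.8 mL/min
15 mL/min falls in the 'moderate' range.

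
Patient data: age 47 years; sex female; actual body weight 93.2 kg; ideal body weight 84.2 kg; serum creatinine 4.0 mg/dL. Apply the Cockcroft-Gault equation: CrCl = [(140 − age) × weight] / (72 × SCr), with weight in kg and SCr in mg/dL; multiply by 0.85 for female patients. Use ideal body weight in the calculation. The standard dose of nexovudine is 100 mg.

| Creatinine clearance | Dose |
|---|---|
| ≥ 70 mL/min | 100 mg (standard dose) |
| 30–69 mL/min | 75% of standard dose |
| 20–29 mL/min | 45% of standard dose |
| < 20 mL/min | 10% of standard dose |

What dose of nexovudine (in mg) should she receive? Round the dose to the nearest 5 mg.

45 mg

CrCl = (140 − 47) × 84.2 / (72 × 4) × 0.85 = 7830.6 / 288.00 × 0.85 ≈ 23.1 mL/min
CrCl ≈ 23 mL/min → bracket 20–29 mL/min.
45% of 100 mg = 45 mg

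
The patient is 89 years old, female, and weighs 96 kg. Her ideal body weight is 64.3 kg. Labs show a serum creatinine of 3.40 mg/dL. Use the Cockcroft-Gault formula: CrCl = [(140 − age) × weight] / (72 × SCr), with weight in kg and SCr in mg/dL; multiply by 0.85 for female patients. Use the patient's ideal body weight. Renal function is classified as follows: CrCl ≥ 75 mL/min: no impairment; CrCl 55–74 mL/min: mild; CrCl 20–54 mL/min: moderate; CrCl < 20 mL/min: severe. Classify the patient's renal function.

severe

CrCl = (140 − 89) × 64.3 / (72 × 3.4) × 0.85 = 3279.3 / 244.80 × 0.85 ≈ 11.4 mL/min
11 mL/min falls in the 'severe' range.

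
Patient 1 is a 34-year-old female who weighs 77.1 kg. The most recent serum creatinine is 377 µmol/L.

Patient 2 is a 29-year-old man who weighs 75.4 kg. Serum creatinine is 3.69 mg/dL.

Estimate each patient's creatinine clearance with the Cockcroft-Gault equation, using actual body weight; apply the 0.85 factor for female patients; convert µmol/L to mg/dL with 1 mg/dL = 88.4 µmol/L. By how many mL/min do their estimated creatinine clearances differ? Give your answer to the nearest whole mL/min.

Patient 1: SCr = 377 / 88.4 = 4.265 mg/dL
Patient 1: CrCl = (140 − 34) × 77.1 / (72 × 4.265) × 0.85 = 8172.6 / 307.08 × 0.85 ≈ 22.6 mL/min
Patient 2: CrCl = (140 − 29) × 75.4 / (72 × 3.69) = 8369.4 / 265.68 ≈ 31.5 mL/min
|22.6 − 31.5| = 8.9 mL/min

9 mL/min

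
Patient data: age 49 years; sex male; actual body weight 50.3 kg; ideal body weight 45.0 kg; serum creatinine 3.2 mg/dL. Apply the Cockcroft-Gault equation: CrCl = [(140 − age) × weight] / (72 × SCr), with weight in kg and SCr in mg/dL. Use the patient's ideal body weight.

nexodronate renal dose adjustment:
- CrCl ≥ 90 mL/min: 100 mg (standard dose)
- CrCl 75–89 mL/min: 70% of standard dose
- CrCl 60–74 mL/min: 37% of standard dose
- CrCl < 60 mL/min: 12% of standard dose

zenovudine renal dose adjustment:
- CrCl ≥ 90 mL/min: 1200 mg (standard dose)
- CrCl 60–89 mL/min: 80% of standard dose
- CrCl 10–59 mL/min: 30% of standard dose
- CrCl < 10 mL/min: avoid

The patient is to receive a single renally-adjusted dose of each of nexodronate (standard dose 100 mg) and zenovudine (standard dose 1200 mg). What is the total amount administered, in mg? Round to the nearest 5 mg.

370 mg

CrCl = (140 − 49) × 45 / (72 × 3.2) = 4095.0 / 230.40 ≈ 17.8 mL/min
CrCl ≈ 18 mL/min.
nexodronate: < 60 mL/min → 12% of 100 mg = 12 mg.
zenovudine: 10–59 mL/min → 30% of 1200 mg = 360 mg.
Total = 12 + 360 = 372 mg.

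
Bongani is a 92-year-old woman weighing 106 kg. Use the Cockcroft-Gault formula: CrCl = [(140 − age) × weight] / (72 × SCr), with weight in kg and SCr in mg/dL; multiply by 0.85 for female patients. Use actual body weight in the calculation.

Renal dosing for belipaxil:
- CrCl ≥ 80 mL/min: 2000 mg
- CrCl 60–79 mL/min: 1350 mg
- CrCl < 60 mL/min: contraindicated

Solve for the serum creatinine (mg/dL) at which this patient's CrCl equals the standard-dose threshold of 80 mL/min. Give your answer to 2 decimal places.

Standard dose requires CrCl ≥ 80 mL/min.
Set (140 − 92) × 106 × 0.85 / (72 × SCr) = 80
SCr = (140 − 92) × 106 × 0.85 / (72 × 80) = 0.751 mg/dL

0.75 mg/dL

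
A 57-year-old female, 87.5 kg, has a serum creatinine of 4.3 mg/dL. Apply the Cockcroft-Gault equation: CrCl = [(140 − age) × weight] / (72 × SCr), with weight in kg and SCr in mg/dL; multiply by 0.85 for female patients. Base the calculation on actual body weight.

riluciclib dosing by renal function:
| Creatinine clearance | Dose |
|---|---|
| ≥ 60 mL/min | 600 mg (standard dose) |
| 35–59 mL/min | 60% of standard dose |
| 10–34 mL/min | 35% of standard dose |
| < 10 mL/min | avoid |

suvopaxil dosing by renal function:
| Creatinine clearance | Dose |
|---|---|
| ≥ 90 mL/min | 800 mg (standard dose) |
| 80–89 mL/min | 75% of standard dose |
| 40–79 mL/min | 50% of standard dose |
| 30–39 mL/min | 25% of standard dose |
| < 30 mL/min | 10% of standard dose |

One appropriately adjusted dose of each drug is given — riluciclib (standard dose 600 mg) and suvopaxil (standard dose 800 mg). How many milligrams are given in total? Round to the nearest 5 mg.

CrCl = (140 − 57) × 87.5 / (72 × 4.3) × 0.85 = 7262.5 / 309.60 × 0.85 ≈ 19.9 mL/min
CrCl ≈ 20 mL/min.
riluciclib: 10–34 mL/min → 35% of 600 mg = 210 mg.
suvopaxil: < 30 mL/min → 10% of 800 mg = 80 mg.
Total = 210 + 80 = 290 mg.

290 mg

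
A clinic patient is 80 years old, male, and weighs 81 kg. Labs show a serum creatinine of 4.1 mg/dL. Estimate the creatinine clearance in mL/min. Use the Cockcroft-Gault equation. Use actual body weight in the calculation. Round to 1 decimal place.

16.5 mL/min

CrCl = (140 − 80) × 81 / (72 × 4.1) = 4860.0 / 295.20 ≈ 16.5 mL/min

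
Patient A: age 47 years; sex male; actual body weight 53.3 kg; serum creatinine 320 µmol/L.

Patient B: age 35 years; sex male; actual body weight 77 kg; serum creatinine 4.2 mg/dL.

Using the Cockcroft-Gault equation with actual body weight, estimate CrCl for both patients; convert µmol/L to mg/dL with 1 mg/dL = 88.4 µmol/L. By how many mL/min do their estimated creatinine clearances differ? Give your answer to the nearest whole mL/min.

8 mL/min

Patient A: SCr = 320 / 88.4 = 3.62 mg/dL
Patient A: CrCl = (140 − 47) × 53.3 / (72 × 3.62) = 4956.9 / 260.64 ≈ 19.0 mL/min
Patient B: CrCl = (140 − 35) × 77 / (72 × 4.2) = 8085.0 / 302.40 ≈ 26.7 mL/min
|19.0 − 26.7| = 7.7 mL/min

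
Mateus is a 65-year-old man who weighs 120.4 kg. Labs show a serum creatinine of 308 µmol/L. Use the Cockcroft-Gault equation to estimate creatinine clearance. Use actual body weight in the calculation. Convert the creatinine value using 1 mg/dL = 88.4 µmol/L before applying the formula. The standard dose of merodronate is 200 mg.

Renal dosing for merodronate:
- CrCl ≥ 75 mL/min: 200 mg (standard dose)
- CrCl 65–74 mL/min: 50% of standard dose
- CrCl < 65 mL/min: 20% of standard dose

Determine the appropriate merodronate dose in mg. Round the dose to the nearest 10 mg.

SCr = 308 / 88.4 = 3.484 mg/dL
CrCl = (140 − 65) × 120.4 / (72 × 3.484) = 9030.0 / 250.85 ≈ 36.0 mL/min
CrCl ≈ 36 mL/min → bracket < 65 mL/min.
20% of 200 mg = 40 mg

40 mg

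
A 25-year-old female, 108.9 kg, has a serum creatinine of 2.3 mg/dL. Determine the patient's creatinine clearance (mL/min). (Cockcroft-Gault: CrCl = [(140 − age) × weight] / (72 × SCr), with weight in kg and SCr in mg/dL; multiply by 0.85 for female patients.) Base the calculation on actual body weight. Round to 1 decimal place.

64.3 mL/min

CrCl = (140 − 25) × 108.9 / (72 × 2.3) × 0.85 = 12523.5 / 165.60 × 0.85 ≈ 64.3 mL/min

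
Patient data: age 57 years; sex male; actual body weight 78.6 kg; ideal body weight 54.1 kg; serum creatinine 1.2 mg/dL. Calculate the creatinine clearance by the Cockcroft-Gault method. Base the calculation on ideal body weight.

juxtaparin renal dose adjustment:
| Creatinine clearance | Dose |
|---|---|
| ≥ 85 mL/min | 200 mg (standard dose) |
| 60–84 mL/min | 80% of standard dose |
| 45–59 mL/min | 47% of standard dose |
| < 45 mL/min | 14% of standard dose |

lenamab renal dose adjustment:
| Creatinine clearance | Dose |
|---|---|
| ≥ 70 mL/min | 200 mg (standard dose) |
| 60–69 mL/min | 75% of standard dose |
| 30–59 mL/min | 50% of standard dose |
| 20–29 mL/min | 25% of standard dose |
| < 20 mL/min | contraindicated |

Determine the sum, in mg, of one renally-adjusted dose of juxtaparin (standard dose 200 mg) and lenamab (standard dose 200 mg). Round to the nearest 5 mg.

CrCl = (140 − 57) × 54.1 / (72 × 1.2) = 4490.3 / 86.40 ≈ 52.0 mL/min
CrCl ≈ 52 mL/min.
juxtaparin: 45–59 mL/min → 47% of 200 mg = 94 mg.
lenamab: 30–59 mL/min → 50% of 200 mg = 100 mg.
Total = 94 + 100 = 194 mg.

195 mg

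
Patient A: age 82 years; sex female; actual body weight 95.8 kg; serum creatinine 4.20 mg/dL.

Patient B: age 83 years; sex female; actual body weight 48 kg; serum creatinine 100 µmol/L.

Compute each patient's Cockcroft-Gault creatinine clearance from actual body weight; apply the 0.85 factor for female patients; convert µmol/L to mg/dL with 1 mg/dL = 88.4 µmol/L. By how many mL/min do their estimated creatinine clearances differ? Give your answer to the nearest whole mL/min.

13 mL/min

Patient A: CrCl = (140 − 82) × 95.8 / (72 × 4.2) × 0.85 = 5556.4 / 302.40 × 0.85 ≈ 15.6 mL/min
Patient B: SCr = 100 / 88.4 = 1.131 mg/dL
Patient B: CrCl = (140 − 83) × 48 / (72 × 1.131) × 0.85 = 2736.0 / 81.43 × 0.85 ≈ 28.6 mL/min
|15.6 − 28.6| = 13.0 mL/min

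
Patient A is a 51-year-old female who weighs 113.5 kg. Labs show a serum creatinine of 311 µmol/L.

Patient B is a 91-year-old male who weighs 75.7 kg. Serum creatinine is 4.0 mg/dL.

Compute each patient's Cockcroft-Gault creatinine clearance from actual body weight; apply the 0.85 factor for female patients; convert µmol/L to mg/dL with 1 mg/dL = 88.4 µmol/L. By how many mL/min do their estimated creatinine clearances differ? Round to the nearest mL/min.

Patient A: SCr = 311 / 88.4 = 3.518 mg/dL
Patient A: CrCl = (140 − 51) × 113.5 / (72 × 3.518) × 0.85 = 10101.5 / 253.30 × 0.85 ≈ 33.9 mL/min
Patient B: CrCl = (140 − 91) × 75.7 / (72 × 4) = 3709.3 / 288.00 ≈ 12.9 mL/min
|33.9 − 12.9| = 21.0 mL/min

21 mL/min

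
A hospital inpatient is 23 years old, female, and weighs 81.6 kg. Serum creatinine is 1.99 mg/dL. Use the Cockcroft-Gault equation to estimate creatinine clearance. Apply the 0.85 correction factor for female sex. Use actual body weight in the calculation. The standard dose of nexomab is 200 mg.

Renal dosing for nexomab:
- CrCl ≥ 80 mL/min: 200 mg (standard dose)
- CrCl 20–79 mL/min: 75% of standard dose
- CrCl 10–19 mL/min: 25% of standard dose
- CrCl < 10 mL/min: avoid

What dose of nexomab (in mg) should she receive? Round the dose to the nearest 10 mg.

150 mg

CrCl = (140 − 23) × 81.6 / (72 × 1.99) × 0.85 = 9547.2 / 143.28 × 0.85 ≈ 56.6 mL/min
CrCl ≈ 57 mL/min → bracket 20–79 mL/min.
75% of 200 mg = 150 mg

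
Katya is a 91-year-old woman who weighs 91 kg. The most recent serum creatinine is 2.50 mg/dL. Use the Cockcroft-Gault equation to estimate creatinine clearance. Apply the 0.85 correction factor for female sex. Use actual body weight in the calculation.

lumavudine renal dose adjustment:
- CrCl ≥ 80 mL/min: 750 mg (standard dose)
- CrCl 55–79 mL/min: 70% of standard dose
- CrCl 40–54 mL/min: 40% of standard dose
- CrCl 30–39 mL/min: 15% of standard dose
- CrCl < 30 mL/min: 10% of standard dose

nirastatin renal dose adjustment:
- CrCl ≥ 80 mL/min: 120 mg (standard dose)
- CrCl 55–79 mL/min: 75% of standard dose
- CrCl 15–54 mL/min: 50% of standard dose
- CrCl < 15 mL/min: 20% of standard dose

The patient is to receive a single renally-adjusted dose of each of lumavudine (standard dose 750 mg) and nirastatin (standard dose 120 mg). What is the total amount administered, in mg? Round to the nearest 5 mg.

135 mg

CrCl = (140 − 91) × 91 / (72 × 2.5) × 0.85 = 4459.0 / 180.00 × 0.85 ≈ 21.1 mL/min
CrCl ≈ 21 mL/min.
lumavudine: < 30 mL/min → 10% of 750 mg = 75 mg.
nirastatin: 15–54 mL/min → 50% of 120 mg = 60 mg.
Total = 75 + 60 = 135 mg.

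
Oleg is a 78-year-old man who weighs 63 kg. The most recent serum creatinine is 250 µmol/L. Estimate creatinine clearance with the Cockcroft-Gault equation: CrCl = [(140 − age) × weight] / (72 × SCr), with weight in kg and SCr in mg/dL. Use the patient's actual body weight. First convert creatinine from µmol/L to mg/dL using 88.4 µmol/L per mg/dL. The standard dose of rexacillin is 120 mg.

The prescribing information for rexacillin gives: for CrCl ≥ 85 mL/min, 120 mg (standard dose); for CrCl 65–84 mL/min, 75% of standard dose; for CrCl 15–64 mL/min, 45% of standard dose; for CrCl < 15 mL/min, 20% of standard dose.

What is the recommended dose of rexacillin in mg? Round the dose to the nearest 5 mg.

SCr = 250 / 88.4 = 2.828 mg/dL
CrCl = (140 − 78) × 63 / (72 × 2.828) = 3906.0 / 203.62 ≈ 19.2 mL/min
CrCl ≈ 19 mL/min → bracket 15–64 mL/min.
45% of 120 mg = 54 mg → 55 mg

55 mg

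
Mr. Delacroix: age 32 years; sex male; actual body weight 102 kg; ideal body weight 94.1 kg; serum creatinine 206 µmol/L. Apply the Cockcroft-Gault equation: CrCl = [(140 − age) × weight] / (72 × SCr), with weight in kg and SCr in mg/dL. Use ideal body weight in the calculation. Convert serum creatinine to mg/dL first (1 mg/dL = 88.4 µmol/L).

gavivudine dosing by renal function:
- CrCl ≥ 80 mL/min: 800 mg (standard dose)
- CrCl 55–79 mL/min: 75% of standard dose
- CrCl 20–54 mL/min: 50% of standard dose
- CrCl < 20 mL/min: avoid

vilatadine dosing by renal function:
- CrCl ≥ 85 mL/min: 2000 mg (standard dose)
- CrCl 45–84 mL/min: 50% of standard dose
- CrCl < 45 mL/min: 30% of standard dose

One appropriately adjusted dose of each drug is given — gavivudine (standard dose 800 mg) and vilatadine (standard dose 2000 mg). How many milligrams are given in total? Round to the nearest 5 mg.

1600 mg

SCr = 206 / 88.4 = 2.33 mg/dL
CrCl = (140 − 32) × 94.1 / (72 × 2.33) = 10162.8 / 167.76 ≈ 60.6 mL/min
CrCl ≈ 61 mL/min.
gavivudine: 55–79 mL/min → 75% of 800 mg = 600 mg.
vilatadine: 45–84 mL/min → 50% of 2000 mg = 1000 mg.
Total = 600 + 1000 = 1600 mg.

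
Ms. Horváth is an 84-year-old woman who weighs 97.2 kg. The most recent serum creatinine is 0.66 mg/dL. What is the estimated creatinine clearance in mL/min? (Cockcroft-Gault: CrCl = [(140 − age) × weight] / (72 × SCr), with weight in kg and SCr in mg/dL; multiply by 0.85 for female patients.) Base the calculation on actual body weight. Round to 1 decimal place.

97.4 mL/min

CrCl = (140 − 84) × 97.2 / (72 × 0.66) × 0.85 = 5443.2 / 47.52 × 0.85 ≈ 97.4 mL/min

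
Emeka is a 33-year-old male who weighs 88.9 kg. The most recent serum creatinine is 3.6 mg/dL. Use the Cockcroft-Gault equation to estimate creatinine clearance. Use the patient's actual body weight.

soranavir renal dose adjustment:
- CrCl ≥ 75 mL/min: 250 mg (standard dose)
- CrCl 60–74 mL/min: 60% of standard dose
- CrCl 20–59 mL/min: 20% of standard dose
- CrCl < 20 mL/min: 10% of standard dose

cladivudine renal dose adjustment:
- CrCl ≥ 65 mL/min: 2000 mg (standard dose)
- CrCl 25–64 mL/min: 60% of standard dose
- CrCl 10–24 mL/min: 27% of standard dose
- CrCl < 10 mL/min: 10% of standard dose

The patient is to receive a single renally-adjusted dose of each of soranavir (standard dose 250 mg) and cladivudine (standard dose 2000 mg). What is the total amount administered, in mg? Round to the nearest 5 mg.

CrCl = (140 − 33) × 88.9 / (72 × 3.6) = 9512.3 / 259.20 ≈ 36.7 mL/min
CrCl ≈ 37 mL/min.
soranavir: 20–59 mL/min → 20% of 250 mg = 50 mg.
cladivudine: 25–64 mL/min → 60% of 2000 mg = 1200 mg.
Total = 50 + 1200 = 1250 mg.

1250 mg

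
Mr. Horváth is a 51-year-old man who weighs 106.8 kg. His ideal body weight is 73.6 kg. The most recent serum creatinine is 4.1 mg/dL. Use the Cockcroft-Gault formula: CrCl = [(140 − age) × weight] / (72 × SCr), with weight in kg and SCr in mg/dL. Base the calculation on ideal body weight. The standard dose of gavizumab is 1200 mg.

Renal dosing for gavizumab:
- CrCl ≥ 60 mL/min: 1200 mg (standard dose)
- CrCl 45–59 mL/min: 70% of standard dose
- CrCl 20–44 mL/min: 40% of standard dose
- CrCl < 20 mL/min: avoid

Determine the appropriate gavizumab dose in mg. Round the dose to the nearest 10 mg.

CrCl = (140 − 51) × 73.6 / (72 × 4.1) = 6550.4 / 295.20 ≈ 22.2 mL/min
CrCl ≈ 22 mL/min → bracket 20–44 mL/min.
40% of 1200 mg = 480 mg

480 mg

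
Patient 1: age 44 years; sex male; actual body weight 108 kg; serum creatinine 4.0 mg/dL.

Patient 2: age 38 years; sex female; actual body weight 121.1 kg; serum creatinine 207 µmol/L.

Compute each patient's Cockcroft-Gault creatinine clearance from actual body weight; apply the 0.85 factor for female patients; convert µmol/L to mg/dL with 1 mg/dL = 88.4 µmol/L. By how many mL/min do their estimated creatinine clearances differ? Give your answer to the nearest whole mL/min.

Patient 1: CrCl = (140 − 44) × 108 / (72 × 4) = 10368.0 / 288.00 ≈ 36.0 mL/min
Patient 2: SCr = 207 / 88.4 = 2.342 mg/dL
Patient 2: CrCl = (140 − 38) × 121.1 / (72 × 2.342) × 0.85 = 12352.2 / 168.62 × 0.85 ≈ 62.3 mL/min
|36.0 − 62.3| = 26.3 mL/min

26 mL/min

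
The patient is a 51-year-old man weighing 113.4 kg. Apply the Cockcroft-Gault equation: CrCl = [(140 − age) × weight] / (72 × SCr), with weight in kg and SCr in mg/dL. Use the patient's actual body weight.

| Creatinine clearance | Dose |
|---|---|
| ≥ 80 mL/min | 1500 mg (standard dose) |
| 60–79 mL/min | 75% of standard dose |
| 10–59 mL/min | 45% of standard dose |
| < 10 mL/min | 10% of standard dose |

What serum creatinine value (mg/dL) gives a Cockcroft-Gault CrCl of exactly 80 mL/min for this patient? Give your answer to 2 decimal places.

1.75 mg/dL

Standard dose requires CrCl ≥ 80 mL/min.
Set (140 − 51) × 113.4 / (72 × SCr) = 80
SCr = (140 − 51) × 113.4 / (72 × 80) = 1.752 mg/dL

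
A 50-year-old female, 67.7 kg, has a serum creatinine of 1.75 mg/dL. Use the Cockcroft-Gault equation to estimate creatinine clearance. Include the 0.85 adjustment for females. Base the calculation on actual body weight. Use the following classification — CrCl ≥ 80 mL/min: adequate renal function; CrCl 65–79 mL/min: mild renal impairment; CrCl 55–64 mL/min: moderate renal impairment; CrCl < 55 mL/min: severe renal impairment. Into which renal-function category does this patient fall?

severe renal impairment

CrCl = (140 − 50) × 67.7 / (72 × 1.75) × 0.85 = 6093.0 / 126.00 × 0.85 ≈ 41.1 mL/min
41 mL/min falls in the 'severe renal impairment' range.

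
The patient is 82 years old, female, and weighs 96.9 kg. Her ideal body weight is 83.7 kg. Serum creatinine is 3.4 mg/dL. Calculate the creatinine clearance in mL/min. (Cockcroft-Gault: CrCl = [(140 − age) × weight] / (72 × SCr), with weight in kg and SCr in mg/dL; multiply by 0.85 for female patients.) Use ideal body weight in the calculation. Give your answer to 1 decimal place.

CrCl = (140 − 82) × 83.7 / (72 × 3.4) × 0.85 = 4854.6 / 244.80 × 0.85 ≈ 16.9 mL/min

16.9 mL/min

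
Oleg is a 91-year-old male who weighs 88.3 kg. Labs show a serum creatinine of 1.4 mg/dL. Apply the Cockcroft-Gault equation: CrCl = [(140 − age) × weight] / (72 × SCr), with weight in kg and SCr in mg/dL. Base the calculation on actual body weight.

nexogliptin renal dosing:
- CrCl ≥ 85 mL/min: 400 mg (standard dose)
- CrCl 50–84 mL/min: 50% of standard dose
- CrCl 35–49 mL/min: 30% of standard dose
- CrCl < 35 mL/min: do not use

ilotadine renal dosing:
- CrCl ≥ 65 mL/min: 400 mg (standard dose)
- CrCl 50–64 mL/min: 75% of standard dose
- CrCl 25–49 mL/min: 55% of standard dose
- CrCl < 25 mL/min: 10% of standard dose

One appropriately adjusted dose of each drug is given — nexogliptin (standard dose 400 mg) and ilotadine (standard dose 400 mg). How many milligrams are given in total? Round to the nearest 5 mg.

340 mg

CrCl = (140 − 91) × 88.3 / (72 × 1.4) = 4326.7 / 100.80 ≈ 42.9 mL/min
CrCl ≈ 43 mL/min.
nexogliptin: 35–49 mL/min → 30% of 400 mg = 120 mg.
ilotadine: 25–49 mL/min → 55% of 400 mg = 220 mg.
Total = 120 + 220 = 340 mg.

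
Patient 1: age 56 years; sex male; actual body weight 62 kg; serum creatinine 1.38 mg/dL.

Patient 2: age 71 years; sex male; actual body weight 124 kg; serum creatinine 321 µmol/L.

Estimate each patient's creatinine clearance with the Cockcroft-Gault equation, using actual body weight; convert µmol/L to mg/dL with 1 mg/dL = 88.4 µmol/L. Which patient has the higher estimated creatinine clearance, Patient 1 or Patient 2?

Patient 1: CrCl = (140 − 56) × 62 / (72 × 1.38) = 5208.0 / 99.36 ≈ 52.4 mL/min
Patient 2: SCr = 321 / 88.4 = 3.631 mg/dL
Patient 2: CrCl = (140 − 71) × 124 / (72 × 3.631) = 8556.0 / 261.43 ≈ 32.7 mL/min
52.4 vs 32.7 mL/min → Patient 1 is higher.

Patient 1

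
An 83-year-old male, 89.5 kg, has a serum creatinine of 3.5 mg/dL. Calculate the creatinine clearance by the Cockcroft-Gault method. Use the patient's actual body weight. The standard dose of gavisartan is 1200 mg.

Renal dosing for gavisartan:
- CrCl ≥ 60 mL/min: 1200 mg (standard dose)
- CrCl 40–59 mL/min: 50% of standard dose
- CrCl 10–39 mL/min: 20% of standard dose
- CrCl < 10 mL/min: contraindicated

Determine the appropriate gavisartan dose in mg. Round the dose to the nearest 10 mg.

240 mg

CrCl = (140 − 83) × 89.5 / (72 × 3.5) = 5101.5 / 252.00 ≈ 20.2 mL/min
CrCl ≈ 20 mL/min → bracket 10–39 mL/min.
20% of 1200 mg = 240 mg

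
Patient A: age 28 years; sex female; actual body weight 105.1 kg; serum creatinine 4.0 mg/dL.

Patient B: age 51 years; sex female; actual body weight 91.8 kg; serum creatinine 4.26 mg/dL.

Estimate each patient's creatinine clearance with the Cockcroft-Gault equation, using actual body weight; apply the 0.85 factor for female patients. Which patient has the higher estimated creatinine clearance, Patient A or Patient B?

Patient A

Patient A: CrCl = (140 − 28) × 105.1 / (72 × 4) × 0.85 = 11771.2 / 288.00 × 0.85 ≈ 34.7 mL/min
Patient B: CrCl = (140 − 51) × 91.8 / (72 × 4.26) × 0.85 = 8170.2 / 306.72 × 0.85 ≈ 22.6 mL/min
34.7 vs 22.6 mL/min → Patient A is higher.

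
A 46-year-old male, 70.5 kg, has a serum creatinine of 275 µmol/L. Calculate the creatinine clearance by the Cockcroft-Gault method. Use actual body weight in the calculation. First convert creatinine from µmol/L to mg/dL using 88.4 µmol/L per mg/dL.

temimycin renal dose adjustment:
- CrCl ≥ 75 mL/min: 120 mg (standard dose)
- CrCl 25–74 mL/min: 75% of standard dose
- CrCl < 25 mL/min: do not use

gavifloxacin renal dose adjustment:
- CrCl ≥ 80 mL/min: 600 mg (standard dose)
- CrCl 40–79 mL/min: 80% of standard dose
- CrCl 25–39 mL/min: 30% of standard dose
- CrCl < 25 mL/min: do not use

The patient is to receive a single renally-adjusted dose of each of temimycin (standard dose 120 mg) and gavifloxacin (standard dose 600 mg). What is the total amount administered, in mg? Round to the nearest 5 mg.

SCr = 275 / 88.4 = 3.111 mg/dL
CrCl = (140 − 46) × 70.5 / (72 × 3.111) = 6627.0 / 223.99 ≈ 29.6 mL/min
CrCl ≈ 30 mL/min.
temimycin: 25–74 mL/min → 75% of 120 mg = 90 mg.
gavifloxacin: 25–39 mL/min → 30% of 600 mg = 180 mg.
Total = 90 + 180 = 270 mg.

270 mg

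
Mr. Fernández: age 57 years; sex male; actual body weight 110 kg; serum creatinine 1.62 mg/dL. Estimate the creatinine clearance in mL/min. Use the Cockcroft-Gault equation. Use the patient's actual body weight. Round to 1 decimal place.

78.3 mL/min

CrCl = (140 − 57) × 110 / (72 × 1.62) = 9130.0 / 116.64 ≈ 78.3 mL/min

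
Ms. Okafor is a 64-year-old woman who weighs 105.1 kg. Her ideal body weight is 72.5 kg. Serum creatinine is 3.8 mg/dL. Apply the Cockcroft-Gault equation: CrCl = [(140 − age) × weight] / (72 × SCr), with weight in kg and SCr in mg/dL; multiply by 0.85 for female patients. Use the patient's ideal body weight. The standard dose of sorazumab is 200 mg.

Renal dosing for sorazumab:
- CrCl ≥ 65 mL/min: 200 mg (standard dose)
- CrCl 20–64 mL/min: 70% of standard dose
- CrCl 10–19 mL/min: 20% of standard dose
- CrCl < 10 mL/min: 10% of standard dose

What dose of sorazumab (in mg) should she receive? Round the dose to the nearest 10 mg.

40 mg

CrCl = (140 − 64) × 72.5 / (72 × 3.8) × 0.85 = 5510.0 / 273.60 × 0.85 ≈ 17.1 mL/min
CrCl ≈ 17 mL/min → bracket 10–19 mL/min.
20% of 200 mg = 40 mg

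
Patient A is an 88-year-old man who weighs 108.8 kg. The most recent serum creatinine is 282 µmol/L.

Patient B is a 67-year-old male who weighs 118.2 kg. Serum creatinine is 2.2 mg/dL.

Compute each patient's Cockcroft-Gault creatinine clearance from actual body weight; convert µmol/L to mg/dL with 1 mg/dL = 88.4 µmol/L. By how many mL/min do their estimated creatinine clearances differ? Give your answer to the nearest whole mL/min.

30 mL/min

Patient A: SCr = 282 / 88.4 = 3.19 mg/dL
Patient A: CrCl = (140 − 88) × 108.8 / (72 × 3.19) = 5657.6 / 229.68 ≈ 24.6 mL/min
Patient B: CrCl = (140 − 67) × 118.2 / (72 × 2.2) = 8628.6 / 158.40 ≈ 54.5 mL/min
|24.6 − 54.5| = 29.9 mL/min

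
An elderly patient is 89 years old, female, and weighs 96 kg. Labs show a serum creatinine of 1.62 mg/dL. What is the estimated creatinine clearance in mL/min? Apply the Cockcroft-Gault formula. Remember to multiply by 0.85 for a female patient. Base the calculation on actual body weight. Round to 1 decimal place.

CrCl = (140 − 89) × 96 / (72 × 1.62) × 0.85 = 4896.0 / 116.64 × 0.85 ≈ 35.7 mL/min

35.7 mL/min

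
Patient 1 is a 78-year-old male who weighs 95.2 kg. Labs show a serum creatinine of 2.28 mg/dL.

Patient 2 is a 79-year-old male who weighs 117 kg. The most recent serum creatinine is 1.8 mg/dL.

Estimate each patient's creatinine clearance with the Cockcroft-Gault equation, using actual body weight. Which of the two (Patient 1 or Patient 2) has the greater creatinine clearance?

Patient 1: CrCl = (140 − 78) × 95.2 / (72 × 2.28) = 5902.4 / 164.16 ≈ 36.0 mL/min
Patient 2: CrCl = (140 − 79) × 117 / (72 × 1.8) = 7137.0 / 129.60 ≈ 55.1 mL/min
36.0 vs 55.1 mL/min → Patient 2 is higher.

Patient 2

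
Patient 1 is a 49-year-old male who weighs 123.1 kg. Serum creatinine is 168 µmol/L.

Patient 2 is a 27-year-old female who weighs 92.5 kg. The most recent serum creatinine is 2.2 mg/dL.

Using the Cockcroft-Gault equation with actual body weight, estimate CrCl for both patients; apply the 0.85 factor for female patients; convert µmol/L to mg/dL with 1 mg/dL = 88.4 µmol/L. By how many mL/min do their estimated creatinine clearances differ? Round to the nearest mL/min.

Patient 1: SCr = 168 / 88.4 = 1.9 mg/dL
Patient 1: CrCl = (140 − 49) × 123.1 / (72 × 1.9) = 11202.1 / 136.80 ≈ 81.9 mL/min
Patient 2: CrCl = (140 − 27) × 92.5 / (72 × 2.2) × 0.85 = 10452.5 / 158.40 × 0.85 ≈ 56.1 mL/min
|81.9 − 56.1| = 25.8 mL/min

26 mL/min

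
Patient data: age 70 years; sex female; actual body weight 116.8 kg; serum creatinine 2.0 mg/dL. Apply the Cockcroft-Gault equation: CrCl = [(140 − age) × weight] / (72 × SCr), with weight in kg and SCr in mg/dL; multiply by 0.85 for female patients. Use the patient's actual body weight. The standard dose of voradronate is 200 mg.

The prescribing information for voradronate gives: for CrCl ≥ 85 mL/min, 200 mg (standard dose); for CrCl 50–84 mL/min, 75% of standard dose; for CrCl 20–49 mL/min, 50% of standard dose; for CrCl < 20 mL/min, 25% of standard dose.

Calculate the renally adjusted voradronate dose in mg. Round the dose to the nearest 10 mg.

CrCl = (140 − 70) × 116.8 / (72 × 2) × 0.85 = 8176.0 / 144.00 × 0.85 ≈ 48.3 mL/min
CrCl ≈ 48 mL/min → bracket 20–49 mL/min.
50% of 200 mg = 100 mg

100 mg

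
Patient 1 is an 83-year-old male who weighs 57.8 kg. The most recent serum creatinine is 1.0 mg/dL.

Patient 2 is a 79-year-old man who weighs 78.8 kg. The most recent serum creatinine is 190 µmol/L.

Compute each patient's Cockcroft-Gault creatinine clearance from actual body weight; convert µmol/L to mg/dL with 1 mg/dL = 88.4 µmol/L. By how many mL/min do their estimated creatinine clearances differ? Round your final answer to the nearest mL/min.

15 mL/min

Patient 1: CrCl = (140 − 83) × 57.8 / (72 × 1) = 3294.6 / 72.00 ≈ 45.8 mL/min
Patient 2: SCr = 190 / 88.4 = 2.149 mg/dL
Patient 2: CrCl = (140 − 79) × 78.8 / (72 × 2.149) = 4806.8 / 154.73 ≈ 31.1 mL/min
|45.8 − 31.1| = 14.7 mL/min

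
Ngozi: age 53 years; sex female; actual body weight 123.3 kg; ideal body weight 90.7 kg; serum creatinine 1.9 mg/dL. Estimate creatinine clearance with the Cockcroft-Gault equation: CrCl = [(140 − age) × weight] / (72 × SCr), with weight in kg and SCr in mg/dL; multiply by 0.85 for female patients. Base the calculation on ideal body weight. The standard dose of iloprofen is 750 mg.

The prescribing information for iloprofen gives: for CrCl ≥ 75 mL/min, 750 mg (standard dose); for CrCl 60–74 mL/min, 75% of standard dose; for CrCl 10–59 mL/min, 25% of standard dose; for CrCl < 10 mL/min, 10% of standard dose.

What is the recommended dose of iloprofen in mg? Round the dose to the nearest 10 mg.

190 mg

CrCl = (140 − 53) × 90.7 / (72 × 1.9) × 0.85 = 7890.9 / 136.80 × 0.85 ≈ 49.0 mL/min
CrCl ≈ 49 mL/min → bracket 10–59 mL/min.
25% of 750 mg = 187.5 mg → 190 mg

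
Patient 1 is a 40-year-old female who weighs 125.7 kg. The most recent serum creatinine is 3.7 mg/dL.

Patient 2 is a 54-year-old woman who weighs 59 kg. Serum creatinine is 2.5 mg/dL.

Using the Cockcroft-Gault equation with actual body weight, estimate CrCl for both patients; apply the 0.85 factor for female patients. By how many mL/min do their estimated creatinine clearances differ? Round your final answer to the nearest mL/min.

16 mL/min

Patient 1: CrCl = (140 − 40) × 125.7 / (72 × 3.7) × 0.85 = 12570.0 / 266.40 × 0.85 ≈ 40.1 mL/min
Patient 2: CrCl = (140 − 54) × 59 / (72 × 2.5) × 0.85 = 5074.0 / 180.00 × 0.85 ≈ 24.0 mL/min
|40.1 − 24.0| = 16.1 mL/min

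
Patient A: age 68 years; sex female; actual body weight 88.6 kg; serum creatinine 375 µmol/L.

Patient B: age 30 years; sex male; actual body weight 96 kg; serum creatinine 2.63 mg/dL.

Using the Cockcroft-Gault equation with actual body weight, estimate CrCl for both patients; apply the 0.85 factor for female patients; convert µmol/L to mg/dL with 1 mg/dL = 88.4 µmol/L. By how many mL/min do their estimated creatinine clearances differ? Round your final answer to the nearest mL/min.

Patient A: SCr = 375 / 88.4 = 4.242 mg/dL
Patient A: CrCl = (140 − 68) × 88.6 / (72 × 4.242) × 0.85 = 6379.2 / 305.42 × 0.85 ≈ 17.8 mL/min
Patient B: CrCl = (140 − 30) × 96 / (72 × 2.63) = 10560.0 / 189.36 ≈ 55.8 mL/min
|17.8 − 55.8| = 38.0 mL/min

38 mL/min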